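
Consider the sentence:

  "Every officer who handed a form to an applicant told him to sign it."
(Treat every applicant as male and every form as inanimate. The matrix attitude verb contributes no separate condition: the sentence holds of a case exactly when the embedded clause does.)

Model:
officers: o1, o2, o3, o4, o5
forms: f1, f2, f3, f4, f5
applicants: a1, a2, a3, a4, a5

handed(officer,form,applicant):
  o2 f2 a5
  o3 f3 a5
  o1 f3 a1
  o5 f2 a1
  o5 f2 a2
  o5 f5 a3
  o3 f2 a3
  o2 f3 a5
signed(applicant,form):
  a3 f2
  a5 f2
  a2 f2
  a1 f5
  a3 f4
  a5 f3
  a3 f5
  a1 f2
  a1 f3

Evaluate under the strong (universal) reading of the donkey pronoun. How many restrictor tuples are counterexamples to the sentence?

"him" takes "an applicant" as antecedent and "it" takes "a form"; both are donkey pronouns co-varying with the restrictor.
Strong reading: for every (o,f,a) with handed(o,f,a), signed(a,f).
Restrictor triples: (o1,f3,a1)→signed(a1,f3) ✓  (o2,f2,a5)→signed(a5,f2) ✓  (o2,f3,a5)→signed(a5,f3) ✓  (o3,f2,a3)→signed(a3,f2) ✓  (o3,f3,a5)→signed(a5,f3) ✓  (o5,f2,a1)→signed(a1,f2) ✓  (o5,f2,a2)→signed(a2,f2) ✓  (o5,f5,a3)→signed(a3,f5) ✓
Counterexamples (restrictor triples failing the scope): 0.

0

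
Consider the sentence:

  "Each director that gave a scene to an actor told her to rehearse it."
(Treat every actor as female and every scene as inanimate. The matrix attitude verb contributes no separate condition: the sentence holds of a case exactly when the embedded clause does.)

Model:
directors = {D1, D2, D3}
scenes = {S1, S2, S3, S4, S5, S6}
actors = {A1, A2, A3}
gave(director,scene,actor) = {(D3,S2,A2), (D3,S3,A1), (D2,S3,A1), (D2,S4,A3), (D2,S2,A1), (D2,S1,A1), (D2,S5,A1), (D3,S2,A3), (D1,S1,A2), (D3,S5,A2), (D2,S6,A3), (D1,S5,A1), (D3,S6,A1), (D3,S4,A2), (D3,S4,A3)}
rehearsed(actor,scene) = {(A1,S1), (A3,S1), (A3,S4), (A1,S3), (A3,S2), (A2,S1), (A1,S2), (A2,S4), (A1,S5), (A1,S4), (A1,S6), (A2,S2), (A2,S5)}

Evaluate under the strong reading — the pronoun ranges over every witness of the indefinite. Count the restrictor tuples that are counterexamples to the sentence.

1

"her" takes "an actor" as antecedent and "it" takes "a scene"; both are donkey pronouns co-varying with the restrictor.
Strong reading: for every (d,s,a) with gave(d,s,a), rehearsed(a,s).
Restrictor triples: (D1,S1,A2)→rehearsed(A2,S1) ✓  (D1,S5,A1)→rehearsed(A1,S5) ✓  (D2,S1,A1)→rehearsed(A1,S1) ✓  (D2,S2,A1)→rehearsed(A1,S2) ✓  (D2,S3,A1)→rehearsed(A1,S3) ✓  (D2,S4,A3)→rehearsed(A3,S4) ✓  (D2,S5,A1)→rehearsed(A1,S5) ✓  (D2,S6,A3)→rehearsed(A3,S6) ✗  (D3,S2,A2)→rehearsed(A2,S2) ✓  (D3,S2,A3)→rehearsed(A3,S2) ✓  (D3,S3,A1)→rehearsed(A1,S3) ✓  (D3,S4,A2)→rehearsed(A2,S4) ✓  (D3,S4,A3)→rehearsed(A3,S4) ✓  (D3,S5,A2)→rehearsed(A2,S5) ✓  (D3,S6,A1)→rehearsed(A1,S6) ✓
Counterexamples (restrictor triples failing the scope): 1.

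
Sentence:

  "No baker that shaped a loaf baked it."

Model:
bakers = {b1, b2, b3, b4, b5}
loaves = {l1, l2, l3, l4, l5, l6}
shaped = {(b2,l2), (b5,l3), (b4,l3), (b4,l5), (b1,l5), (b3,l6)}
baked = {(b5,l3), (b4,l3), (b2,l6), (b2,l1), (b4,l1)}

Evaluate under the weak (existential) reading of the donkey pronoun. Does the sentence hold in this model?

"it" takes "a loaf" as antecedent — a donkey pronoun bound across the clause boundary.
Truth condition: for no (b,l) with shaped(b,l) does baked(b,l) hold.
Restrictor pairs — does the scope hold? (b1,l5):fails  (b2,l2):fails  (b3,l6):fails  (b4,l3):holds  (b4,l5):fails  (b5,l3):holds
Scope holds for 2 pair(s), so the sentence is false.

False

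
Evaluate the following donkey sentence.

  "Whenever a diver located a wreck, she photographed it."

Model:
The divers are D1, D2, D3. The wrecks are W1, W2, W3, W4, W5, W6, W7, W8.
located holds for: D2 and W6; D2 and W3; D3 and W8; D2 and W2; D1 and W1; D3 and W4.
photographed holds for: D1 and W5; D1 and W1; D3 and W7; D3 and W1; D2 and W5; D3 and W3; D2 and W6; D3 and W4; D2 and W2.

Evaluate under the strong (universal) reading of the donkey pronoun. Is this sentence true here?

"it" takes "a wreck" as antecedent — a donkey pronoun bound across the clause boundary.
Strong reading: for every (d,w) with located(d,w), photographed(d,w).
Restrictor pairs: (D1,W1) ✓  (D2,W2) ✓  (D2,W3) ✗  (D2,W6) ✓  (D3,W4) ✓  (D3,W8) ✗
Counterexample: (D2,W3) is in located but fails the scope.

False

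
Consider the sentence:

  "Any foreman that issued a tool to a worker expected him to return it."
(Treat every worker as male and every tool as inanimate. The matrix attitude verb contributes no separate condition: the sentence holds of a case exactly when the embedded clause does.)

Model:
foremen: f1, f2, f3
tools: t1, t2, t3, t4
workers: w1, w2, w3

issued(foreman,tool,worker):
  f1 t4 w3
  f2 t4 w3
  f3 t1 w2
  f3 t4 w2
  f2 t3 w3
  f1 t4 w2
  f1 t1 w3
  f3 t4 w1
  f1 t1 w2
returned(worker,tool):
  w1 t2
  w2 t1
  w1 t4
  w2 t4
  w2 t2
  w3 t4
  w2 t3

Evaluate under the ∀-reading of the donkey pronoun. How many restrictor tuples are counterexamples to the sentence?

2

"him" takes "a worker" as antecedent and "it" takes "a tool"; both are donkey pronouns co-varying with the restrictor.
Strong reading: for every (f,t,w) with issued(f,t,w), returned(w,t).
Restrictor triples: (f1,t1,w2)→returned(w2,t1) ✓  (f1,t1,w3)→returned(w3,t1) ✗  (f1,t4,w2)→returned(w2,t4) ✓  (f1,t4,w3)→returned(w3,t4) ✓  (f2,t3,w3)→returned(w3,t3) ✗  (f2,t4,w3)→returned(w3,t4) ✓  (f3,t1,w2)→returned(w2,t1) ✓  (f3,t4,w1)→returned(w1,t4) ✓  (f3,t4,w2)→returned(w2,t4) ✓
Counterexamples (restrictor triples failing the scope): 2.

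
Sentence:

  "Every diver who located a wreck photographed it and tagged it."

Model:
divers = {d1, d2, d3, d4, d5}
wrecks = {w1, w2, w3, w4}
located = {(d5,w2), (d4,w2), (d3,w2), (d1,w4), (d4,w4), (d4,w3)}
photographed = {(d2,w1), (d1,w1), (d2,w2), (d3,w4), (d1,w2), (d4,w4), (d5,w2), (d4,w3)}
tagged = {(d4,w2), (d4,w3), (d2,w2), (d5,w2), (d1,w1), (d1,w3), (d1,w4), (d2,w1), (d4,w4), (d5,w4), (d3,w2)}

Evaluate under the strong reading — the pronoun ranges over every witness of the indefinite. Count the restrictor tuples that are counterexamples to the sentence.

3

"it" takes "a wreck" as antecedent — a donkey pronoun bound across the clause boundary.
Strong reading: for every (d,w) with located(d,w), photographed(d,w) ∧ tagged(d,w).
Restrictor pairs: (d1,w4) ✗  (d3,w2) ✗  (d4,w2) ✗  (d4,w3) ✓  (d4,w4) ✓  (d5,w2) ✓
Counterexamples (restrictor pairs failing the scope): 3.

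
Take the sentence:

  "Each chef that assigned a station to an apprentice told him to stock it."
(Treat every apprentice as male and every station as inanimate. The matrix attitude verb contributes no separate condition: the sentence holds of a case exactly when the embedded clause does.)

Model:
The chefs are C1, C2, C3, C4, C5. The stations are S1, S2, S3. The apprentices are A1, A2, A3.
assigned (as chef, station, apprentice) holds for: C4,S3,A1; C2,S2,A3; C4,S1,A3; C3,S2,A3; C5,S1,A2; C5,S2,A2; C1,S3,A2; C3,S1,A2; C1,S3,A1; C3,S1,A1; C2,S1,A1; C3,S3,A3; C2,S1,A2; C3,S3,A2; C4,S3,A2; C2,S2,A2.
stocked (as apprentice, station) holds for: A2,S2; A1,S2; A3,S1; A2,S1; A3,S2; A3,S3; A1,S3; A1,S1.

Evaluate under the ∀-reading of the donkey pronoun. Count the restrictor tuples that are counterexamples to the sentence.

"him" takes "an apprentice" as antecedent and "it" takes "a station"; both are donkey pronouns co-varying with the restrictor.
Strong reading: for every (c,s,a) with assigned(c,s,a), stocked(a,s).
Restrictor triples: (C1,S3,A1)→stocked(A1,S3) ✓  (C1,S3,A2)→stocked(A2,S3) ✗  (C2,S1,A1)→stocked(A1,S1) ✓  (C2,S1,A2)→stocked(A2,S1) ✓  (C2,S2,A2)→stocked(A2,S2) ✓  (C2,S2,A3)→stocked(A3,S2) ✓  (C3,S1,A1)→stocked(A1,S1) ✓  (C3,S1,A2)→stocked(A2,S1) ✓  (C3,S2,A3)→stocked(A3,S2) ✓  (C3,S3,A2)→stocked(A2,S3) ✗  (C3,S3,A3)→stocked(A3,S3) ✓  (C4,S1,A3)→stocked(A3,S1) ✓  (C4,S3,A1)→stocked(A1,S3) ✓  (C4,S3,A2)→stocked(A2,S3) ✗  (C5,S1,A2)→stocked(A2,S1) ✓  (C5,S2,A2)→stocked(A2,S2) ✓
Counterexamples (restrictor triples failing the scope): 3.

3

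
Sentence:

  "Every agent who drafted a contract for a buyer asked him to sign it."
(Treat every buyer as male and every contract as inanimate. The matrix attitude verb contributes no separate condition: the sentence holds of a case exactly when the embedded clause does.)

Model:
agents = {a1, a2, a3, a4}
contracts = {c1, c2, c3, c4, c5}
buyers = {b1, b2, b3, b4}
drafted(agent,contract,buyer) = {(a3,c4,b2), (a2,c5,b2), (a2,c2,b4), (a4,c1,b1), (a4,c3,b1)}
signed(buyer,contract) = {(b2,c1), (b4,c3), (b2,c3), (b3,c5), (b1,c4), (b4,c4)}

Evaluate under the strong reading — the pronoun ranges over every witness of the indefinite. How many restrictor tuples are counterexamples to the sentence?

"him" takes "a buyer" as antecedent and "it" takes "a contract"; both are donkey pronouns co-varying with the restrictor.
Strong reading: for every (a,c,b) with drafted(a,c,b), signed(b,c).
Restrictor triples: (a2,c2,b4)→signed(b4,c2) ✗  (a2,c5,b2)→signed(b2,c5) ✗  (a3,c4,b2)→signed(b2,c4) ✗  (a4,c1,b1)→signed(b1,c1) ✗  (a4,c3,b1)→signed(b1,c3) ✗
Counterexamples (restrictor triples failing the scope): 5.

5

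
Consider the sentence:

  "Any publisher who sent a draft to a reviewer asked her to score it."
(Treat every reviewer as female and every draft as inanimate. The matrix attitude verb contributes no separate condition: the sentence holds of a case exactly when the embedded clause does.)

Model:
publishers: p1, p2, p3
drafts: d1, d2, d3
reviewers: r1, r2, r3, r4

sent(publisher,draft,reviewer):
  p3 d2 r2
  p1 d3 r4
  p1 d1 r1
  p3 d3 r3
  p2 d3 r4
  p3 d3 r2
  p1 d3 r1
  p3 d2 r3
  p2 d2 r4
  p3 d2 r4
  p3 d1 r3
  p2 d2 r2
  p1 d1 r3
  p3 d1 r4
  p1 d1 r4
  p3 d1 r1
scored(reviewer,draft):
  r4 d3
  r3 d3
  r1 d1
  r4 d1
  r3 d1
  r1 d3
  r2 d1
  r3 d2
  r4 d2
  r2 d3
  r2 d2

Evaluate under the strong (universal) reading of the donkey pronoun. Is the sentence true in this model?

"her" takes "a reviewer" as antecedent and "it" takes "a draft"; both are donkey pronouns co-varying with the restrictor.
Strong reading: for every (p,d,r) with sent(p,d,r), scored(r,d).
Restrictor triples: (p1,d1,r1)→scored(r1,d1) ✓  (p1,d1,r3)→scored(r3,d1) ✓  (p1,d1,r4)→scored(r4,d1) ✓  (p1,d3,r1)→scored(r1,d3) ✓  (p1,d3,r4)→scored(r4,d3) ✓  (p2,d2,r2)→scored(r2,d2) ✓  (p2,d2,r4)→scored(r4,d2) ✓  (p2,d3,r4)→scored(r4,d3) ✓  (p3,d1,r1)→scored(r1,d1) ✓  (p3,d1,r3)→scored(r3,d1) ✓  (p3,d1,r4)→scored(r4,d1) ✓  (p3,d2,r2)→scored(r2,d2) ✓  (p3,d2,r3)→scored(r3,d2) ✓  (p3,d2,r4)→scored(r4,d2) ✓  (p3,d3,r2)→scored(r2,d3) ✓  (p3,d3,r3)→scored(r3,d3) ✓
Every restrictor triple satisfies the scope.

True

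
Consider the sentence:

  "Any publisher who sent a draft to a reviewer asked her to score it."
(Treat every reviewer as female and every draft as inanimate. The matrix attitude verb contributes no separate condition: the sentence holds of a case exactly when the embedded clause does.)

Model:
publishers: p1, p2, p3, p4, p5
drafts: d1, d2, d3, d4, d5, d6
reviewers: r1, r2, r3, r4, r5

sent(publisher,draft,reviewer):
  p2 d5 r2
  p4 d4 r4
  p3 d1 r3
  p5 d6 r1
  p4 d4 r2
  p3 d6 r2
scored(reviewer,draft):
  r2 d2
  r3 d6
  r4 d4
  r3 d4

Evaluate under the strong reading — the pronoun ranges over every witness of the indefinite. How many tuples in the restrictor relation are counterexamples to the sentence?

"her" takes "a reviewer" as antecedent and "it" takes "a draft"; both are donkey pronouns co-varying with the restrictor.
Strong reading: for every (p,d,r) with sent(p,d,r), scored(r,d).
Restrictor triples: (p2,d5,r2)→scored(r2,d5) ✗  (p3,d1,r3)→scored(r3,d1) ✗  (p3,d6,r2)→scored(r2,d6) ✗  (p4,d4,r2)→scored(r2,d4) ✗  (p4,d4,r4)→scored(r4,d4) ✓  (p5,d6,r1)→scored(r1,d6) ✗
Counterexamples (restrictor triples failing the scope): 5.

5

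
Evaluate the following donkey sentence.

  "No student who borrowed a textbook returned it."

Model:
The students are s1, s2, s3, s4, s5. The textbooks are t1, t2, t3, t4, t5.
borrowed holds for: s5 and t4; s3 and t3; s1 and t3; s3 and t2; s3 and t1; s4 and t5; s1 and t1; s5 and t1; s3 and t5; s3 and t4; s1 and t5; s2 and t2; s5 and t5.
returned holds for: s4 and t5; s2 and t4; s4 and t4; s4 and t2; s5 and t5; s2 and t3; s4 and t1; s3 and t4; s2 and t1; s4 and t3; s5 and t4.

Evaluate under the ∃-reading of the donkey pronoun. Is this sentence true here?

"it" takes "a textbook" as antecedent — a donkey pronoun bound across the clause boundary.
Truth condition: for no (s,t) with borrowed(s,t) does returned(s,t) hold.
Restrictor pairs — does the scope hold? (s1,t1):fails  (s1,t3):fails  (s1,t5):fails  (s2,t2):fails  (s3,t1):fails  (s3,t2):fails  (s3,t3):fails  (s3,t4):holds  (s3,t5):fails  (s4,t5):holds  (s5,t1):fails  (s5,t4):holds  (s5,t5):holds
Scope holds for 4 pair(s), so the sentence is false.

False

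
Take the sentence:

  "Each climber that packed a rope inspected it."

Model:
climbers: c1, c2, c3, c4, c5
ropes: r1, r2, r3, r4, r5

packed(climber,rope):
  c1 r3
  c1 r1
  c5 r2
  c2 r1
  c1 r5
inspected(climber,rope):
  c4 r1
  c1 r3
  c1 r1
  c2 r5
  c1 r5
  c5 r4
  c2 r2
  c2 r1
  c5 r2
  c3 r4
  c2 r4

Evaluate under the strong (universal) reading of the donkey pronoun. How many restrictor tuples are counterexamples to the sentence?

"it" takes "a rope" as antecedent — a donkey pronoun bound across the clause boundary.
Strong reading: for every (c,r) with packed(c,r), inspected(c,r).
Restrictor pairs: (c1,r1) ✓  (c1,r3) ✓  (c1,r5) ✓  (c2,r1) ✓  (c5,r2) ✓
Counterexamples (restrictor pairs failing the scope): 0.

0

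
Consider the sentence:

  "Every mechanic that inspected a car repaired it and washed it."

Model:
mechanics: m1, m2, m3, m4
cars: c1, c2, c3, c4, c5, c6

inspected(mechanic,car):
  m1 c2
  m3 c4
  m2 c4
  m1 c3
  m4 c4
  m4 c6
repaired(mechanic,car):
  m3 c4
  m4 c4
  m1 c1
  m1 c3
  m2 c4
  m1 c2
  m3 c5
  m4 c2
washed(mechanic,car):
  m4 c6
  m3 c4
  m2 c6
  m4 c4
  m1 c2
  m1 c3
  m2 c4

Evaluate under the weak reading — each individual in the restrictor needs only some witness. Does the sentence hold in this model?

True

"it" takes "a car" as antecedent — a donkey pronoun bound across the clause boundary.
Weak reading: every mechanic m with some inspected-car has at least one inspected-car c such that repaired(m,c) ∧ washed(m,c).
Per mechanic: m1:✓  m2:✓  m3:✓  m4:✓
Every mechanic in the restrictor has a witness.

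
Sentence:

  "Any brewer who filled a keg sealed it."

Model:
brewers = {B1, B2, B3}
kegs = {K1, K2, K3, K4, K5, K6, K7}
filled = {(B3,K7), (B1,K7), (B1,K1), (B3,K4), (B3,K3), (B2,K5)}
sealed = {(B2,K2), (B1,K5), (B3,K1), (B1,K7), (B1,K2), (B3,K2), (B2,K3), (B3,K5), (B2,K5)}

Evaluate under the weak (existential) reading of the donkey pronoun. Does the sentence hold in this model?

"it" takes "a keg" as antecedent — a donkey pronoun bound across the clause boundary.
Weak reading: every brewer b with some filled-keg has at least one filled-keg k such that sealed(b,k).
Per brewer: B1:✓  B2:✓  B3:✗
B3 has no witness among its filled-kegs.

False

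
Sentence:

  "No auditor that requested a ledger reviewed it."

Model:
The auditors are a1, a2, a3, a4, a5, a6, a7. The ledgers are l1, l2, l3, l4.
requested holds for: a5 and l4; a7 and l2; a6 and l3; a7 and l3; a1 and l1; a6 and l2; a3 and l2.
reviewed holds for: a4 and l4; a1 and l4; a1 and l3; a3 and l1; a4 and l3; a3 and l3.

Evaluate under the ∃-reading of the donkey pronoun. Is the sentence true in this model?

True

"it" takes "a ledger" as antecedent — a donkey pronoun bound across the clause boundary.
Truth condition: for no (a,l) with requested(a,l) does reviewed(a,l) hold.
Restrictor pairs — does the scope hold? (a1,l1):fails  (a3,l2):fails  (a5,l4):fails  (a6,l2):fails  (a6,l3):fails  (a7,l2):fails  (a7,l3):fails
Scope holds for no restrictor pair, so the sentence is true.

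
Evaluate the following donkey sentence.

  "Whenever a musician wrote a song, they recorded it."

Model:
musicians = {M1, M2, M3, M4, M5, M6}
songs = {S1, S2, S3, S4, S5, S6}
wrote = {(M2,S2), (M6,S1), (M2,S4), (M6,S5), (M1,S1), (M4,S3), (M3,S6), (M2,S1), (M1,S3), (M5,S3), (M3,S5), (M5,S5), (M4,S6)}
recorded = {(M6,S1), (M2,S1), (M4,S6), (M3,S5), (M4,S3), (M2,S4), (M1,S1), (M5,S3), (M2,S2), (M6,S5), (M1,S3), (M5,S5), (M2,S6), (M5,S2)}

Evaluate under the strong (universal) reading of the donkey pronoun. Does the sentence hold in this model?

False

"it" takes "a song" as antecedent — a donkey pronoun bound across the clause boundary.
Strong reading: for every (m,s) with wrote(m,s), recorded(m,s).
Restrictor pairs: (M1,S1) ✓  (M1,S3) ✓  (M2,S1) ✓  (M2,S2) ✓  (M2,S4) ✓  (M3,S5) ✓  (M3,S6) ✗  (M4,S3) ✓  (M4,S6) ✓  (M5,S3) ✓  (M5,S5) ✓  (M6,S1) ✓  (M6,S5) ✓
Counterexample: (M3,S6) is in wrote but fails the scope.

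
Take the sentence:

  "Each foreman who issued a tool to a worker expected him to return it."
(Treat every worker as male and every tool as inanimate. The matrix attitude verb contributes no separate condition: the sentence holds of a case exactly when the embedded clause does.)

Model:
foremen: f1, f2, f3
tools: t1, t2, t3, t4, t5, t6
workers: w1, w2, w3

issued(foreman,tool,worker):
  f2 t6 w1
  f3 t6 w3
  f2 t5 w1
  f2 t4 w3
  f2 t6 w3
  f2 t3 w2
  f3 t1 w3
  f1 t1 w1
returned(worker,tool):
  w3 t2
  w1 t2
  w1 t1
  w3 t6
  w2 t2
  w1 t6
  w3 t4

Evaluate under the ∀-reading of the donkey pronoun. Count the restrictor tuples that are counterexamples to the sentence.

"him" takes "a worker" as antecedent and "it" takes "a tool"; both are donkey pronouns co-varying with the restrictor.
Strong reading: for every (f,t,w) with issued(f,t,w), returned(w,t).
Restrictor triples: (f1,t1,w1)→returned(w1,t1) ✓  (f2,t3,w2)→returned(w2,t3) ✗  (f2,t4,w3)→returned(w3,t4) ✓  (f2,t5,w1)→returned(w1,t5) ✗  (f2,t6,w1)→returned(w1,t6) ✓  (f2,t6,w3)→returned(w3,t6) ✓  (f3,t1,w3)→returned(w3,t1) ✗  (f3,t6,w3)→returned(w3,t6) ✓
Counterexamples (restrictor triples failing the scope): 3.

3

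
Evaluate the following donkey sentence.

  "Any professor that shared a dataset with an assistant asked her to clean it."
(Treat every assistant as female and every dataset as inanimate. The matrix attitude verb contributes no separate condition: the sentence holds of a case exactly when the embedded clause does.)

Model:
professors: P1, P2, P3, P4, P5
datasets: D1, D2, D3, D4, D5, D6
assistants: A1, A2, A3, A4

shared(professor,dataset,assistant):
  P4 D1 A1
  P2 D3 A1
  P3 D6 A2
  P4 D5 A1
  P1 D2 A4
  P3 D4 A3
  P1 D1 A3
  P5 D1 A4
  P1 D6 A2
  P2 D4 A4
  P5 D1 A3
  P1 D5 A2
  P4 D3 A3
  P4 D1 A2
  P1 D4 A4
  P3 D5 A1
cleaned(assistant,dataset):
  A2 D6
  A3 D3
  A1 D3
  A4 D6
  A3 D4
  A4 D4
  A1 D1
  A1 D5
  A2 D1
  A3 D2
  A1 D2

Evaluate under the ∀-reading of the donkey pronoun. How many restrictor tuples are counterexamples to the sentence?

"her" takes "an assistant" as antecedent and "it" takes "a dataset"; both are donkey pronouns co-varying with the restrictor.
Strong reading: for every (p,d,a) with shared(p,d,a), cleaned(a,d).
Restrictor triples: (P1,D1,A3)→cleaned(A3,D1) ✗  (P1,D2,A4)→cleaned(A4,D2) ✗  (P1,D4,A4)→cleaned(A4,D4) ✓  (P1,D5,A2)→cleaned(A2,D5) ✗  (P1,D6,A2)→cleaned(A2,D6) ✓  (P2,D3,A1)→cleaned(A1,D3) ✓  (P2,D4,A4)→cleaned(A4,D4) ✓  (P3,D4,A3)→cleaned(A3,D4) ✓  (P3,D5,A1)→cleaned(A1,D5) ✓  (P3,D6,A2)→cleaned(A2,D6) ✓  (P4,D1,A1)→cleaned(A1,D1) ✓  (P4,D1,A2)→cleaned(A2,D1) ✓  (P4,D3,A3)→cleaned(A3,D3) ✓  (P4,D5,A1)→cleaned(A1,D5) ✓  (P5,D1,A3)→cleaned(A3,D1) ✗  (P5,D1,A4)→cleaned(A4,D1) ✗
Counterexamples (restrictor triples failing the scope): 5.

5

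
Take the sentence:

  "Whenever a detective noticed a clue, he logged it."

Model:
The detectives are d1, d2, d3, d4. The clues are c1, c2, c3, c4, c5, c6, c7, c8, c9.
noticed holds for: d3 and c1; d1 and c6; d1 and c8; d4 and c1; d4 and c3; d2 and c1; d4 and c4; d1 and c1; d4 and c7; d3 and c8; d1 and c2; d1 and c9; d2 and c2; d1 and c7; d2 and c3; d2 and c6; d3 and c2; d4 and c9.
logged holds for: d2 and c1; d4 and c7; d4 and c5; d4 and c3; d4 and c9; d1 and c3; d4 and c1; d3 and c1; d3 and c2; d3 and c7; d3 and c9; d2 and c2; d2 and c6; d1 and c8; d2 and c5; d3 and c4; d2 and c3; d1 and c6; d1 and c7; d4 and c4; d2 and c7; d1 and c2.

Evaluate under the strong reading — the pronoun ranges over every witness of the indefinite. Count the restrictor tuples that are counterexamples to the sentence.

3

"it" takes "a clue" as antecedent — a donkey pronoun bound across the clause boundary.
Strong reading: for every (d,c) with noticed(d,c), logged(d,c).
Restrictor pairs: (d1,c1) ✗  (d1,c2) ✓  (d1,c6) ✓  (d1,c7) ✓  (d1,c8) ✓  (d1,c9) ✗  (d2,c1) ✓  (d2,c2) ✓  (d2,c3) ✓  (d2,c6) ✓  (d3,c1) ✓  (d3,c2) ✓  (d3,c8) ✗  (d4,c1) ✓  (d4,c3) ✓  (d4,c4) ✓  (d4,c7) ✓  (d4,c9) ✓
Counterexamples (restrictor pairs failing the scope): 3.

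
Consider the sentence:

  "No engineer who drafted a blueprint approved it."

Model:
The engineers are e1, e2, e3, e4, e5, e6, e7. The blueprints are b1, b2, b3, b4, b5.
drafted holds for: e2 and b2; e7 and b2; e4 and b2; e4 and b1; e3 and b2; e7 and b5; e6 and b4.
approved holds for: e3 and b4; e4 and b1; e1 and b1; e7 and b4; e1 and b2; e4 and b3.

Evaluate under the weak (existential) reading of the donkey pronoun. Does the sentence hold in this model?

"it" takes "a blueprint" as antecedent — a donkey pronoun bound across the clause boundary.
Truth condition: for no (e,b) with drafted(e,b) does approved(e,b) hold.
Restrictor pairs — does the scope hold? (e2,b2):fails  (e3,b2):fails  (e4,b1):holds  (e4,b2):fails  (e6,b4):fails  (e7,b2):fails  (e7,b5):fails
Scope holds for 1 pair(s), so the sentence is false.

False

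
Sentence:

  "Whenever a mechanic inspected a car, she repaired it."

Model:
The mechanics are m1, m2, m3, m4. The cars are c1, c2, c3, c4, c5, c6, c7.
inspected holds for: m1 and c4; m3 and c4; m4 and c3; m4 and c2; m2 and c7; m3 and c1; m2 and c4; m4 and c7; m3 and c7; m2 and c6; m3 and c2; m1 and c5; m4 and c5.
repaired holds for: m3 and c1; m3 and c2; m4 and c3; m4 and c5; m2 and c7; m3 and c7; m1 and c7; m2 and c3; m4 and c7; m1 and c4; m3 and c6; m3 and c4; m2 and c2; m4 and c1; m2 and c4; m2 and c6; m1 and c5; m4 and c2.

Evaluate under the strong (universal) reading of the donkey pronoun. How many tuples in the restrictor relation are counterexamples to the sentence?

0

"it" takes "a car" as antecedent — a donkey pronoun bound across the clause boundary.
Strong reading: for every (m,c) with inspected(m,c), repaired(m,c).
Restrictor pairs: (m1,c4) ✓  (m1,c5) ✓  (m2,c4) ✓  (m2,c6) ✓  (m2,c7) ✓  (m3,c1) ✓  (m3,c2) ✓  (m3,c4) ✓  (m3,c7) ✓  (m4,c2) ✓  (m4,c3) ✓  (m4,c5) ✓  (m4,c7) ✓
Counterexamples (restrictor pairs failing the scope): 0.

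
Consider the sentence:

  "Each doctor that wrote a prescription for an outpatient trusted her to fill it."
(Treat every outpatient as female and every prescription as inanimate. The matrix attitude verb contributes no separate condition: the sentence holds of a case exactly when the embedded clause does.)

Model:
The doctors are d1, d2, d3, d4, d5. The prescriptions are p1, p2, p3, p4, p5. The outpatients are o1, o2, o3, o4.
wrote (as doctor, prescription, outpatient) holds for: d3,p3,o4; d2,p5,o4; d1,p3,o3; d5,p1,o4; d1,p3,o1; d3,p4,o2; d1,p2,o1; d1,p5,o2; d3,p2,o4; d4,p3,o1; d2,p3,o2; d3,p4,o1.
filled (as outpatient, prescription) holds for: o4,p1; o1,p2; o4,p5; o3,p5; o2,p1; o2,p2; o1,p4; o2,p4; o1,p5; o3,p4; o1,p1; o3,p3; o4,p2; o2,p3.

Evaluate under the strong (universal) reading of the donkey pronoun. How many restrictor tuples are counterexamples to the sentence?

"her" takes "an outpatient" as antecedent and "it" takes "a prescription"; both are donkey pronouns co-varying with the restrictor.
Strong reading: for every (d,p,o) with wrote(d,p,o), filled(o,p).
Restrictor triples: (d1,p2,o1)→filled(o1,p2) ✓  (d1,p3,o1)→filled(o1,p3) ✗  (d1,p3,o3)→filled(o3,p3) ✓  (d1,p5,o2)→filled(o2,p5) ✗  (d2,p3,o2)→filled(o2,p3) ✓  (d2,p5,o4)→filled(o4,p5) ✓  (d3,p2,o4)→filled(o4,p2) ✓  (d3,p3,o4)→filled(o4,p3) ✗  (d3,p4,o1)→filled(o1,p4) ✓  (d3,p4,o2)→filled(o2,p4) ✓  (d4,p3,o1)→filled(o1,p3) ✗  (d5,p1,o4)→filled(o4,p1) ✓
Counterexamples (restrictor triples failing the scope): 4.

4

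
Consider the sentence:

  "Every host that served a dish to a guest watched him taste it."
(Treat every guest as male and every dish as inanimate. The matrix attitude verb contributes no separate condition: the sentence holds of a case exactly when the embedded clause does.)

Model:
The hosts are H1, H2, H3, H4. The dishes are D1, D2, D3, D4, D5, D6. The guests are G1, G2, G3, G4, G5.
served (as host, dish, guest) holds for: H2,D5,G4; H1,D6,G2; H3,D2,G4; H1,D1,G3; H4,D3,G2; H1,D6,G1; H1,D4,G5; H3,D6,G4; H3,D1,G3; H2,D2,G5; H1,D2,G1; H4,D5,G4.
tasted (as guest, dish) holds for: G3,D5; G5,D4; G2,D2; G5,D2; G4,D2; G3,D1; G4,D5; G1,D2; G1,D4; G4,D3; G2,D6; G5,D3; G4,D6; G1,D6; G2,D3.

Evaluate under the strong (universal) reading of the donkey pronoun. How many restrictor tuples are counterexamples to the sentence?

"him" takes "a guest" as antecedent and "it" takes "a dish"; both are donkey pronouns co-varying with the restrictor.
Strong reading: for every (h,d,g) with served(h,d,g), tasted(g,d).
Restrictor triples: (H1,D1,G3)→tasted(G3,D1) ✓  (H1,D2,G1)→tasted(G1,D2) ✓  (H1,D4,G5)→tasted(G5,D4) ✓  (H1,D6,G1)→tasted(G1,D6) ✓  (H1,D6,G2)→tasted(G2,D6) ✓  (H2,D2,G5)→tasted(G5,D2) ✓  (H2,D5,G4)→tasted(G4,D5) ✓  (H3,D1,G3)→tasted(G3,D1) ✓  (H3,D2,G4)→tasted(G4,D2) ✓  (H3,D6,G4)→tasted(G4,D6) ✓  (H4,D3,G2)→tasted(G2,D3) ✓  (H4,D5,G4)→tasted(G4,D5) ✓
Counterexamples (restrictor triples failing the scope): 0.

0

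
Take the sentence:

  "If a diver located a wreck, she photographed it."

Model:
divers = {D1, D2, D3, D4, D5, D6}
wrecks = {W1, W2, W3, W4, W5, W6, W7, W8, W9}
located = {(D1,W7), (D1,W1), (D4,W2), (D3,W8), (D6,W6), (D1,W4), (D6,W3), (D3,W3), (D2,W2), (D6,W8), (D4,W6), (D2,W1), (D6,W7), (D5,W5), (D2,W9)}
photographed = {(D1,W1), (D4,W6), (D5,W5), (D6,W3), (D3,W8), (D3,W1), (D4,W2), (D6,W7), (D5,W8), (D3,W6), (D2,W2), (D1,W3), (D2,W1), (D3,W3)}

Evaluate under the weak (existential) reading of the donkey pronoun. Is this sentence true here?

True

"it" takes "a wreck" as antecedent — a donkey pronoun bound across the clause boundary.
Weak reading: every diver d with some located-wreck has at least one located-wreck w such that photographed(d,w).
Per diver: D1:✓  D2:✓  D3:✓  D4:✓  D5:✓  D6:✓
Every diver in the restrictor has a witness.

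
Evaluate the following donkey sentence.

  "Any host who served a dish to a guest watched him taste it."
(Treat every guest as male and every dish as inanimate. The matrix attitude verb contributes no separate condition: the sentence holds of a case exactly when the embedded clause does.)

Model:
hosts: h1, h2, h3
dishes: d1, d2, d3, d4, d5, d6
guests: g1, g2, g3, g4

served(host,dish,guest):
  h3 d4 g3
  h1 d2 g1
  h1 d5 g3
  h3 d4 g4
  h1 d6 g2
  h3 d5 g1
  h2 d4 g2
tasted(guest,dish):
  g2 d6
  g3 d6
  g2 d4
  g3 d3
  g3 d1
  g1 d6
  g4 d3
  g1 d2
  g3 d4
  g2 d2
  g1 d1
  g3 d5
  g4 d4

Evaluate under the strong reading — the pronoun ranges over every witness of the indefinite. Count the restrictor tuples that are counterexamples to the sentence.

"him" takes "a guest" as antecedent and "it" takes "a dish"; both are donkey pronouns co-varying with the restrictor.
Strong reading: for every (h,d,g) with served(h,d,g), tasted(g,d).
Restrictor triples: (h1,d2,g1)→tasted(g1,d2) ✓  (h1,d5,g3)→tasted(g3,d5) ✓  (h1,d6,g2)→tasted(g2,d6) ✓  (h2,d4,g2)→tasted(g2,d4) ✓  (h3,d4,g3)→tasted(g3,d4) ✓  (h3,d4,g4)→tasted(g4,d4) ✓  (h3,d5,g1)→tasted(g1,d5) ✗
Counterexamples (restrictor triples failing the scope): 1.

1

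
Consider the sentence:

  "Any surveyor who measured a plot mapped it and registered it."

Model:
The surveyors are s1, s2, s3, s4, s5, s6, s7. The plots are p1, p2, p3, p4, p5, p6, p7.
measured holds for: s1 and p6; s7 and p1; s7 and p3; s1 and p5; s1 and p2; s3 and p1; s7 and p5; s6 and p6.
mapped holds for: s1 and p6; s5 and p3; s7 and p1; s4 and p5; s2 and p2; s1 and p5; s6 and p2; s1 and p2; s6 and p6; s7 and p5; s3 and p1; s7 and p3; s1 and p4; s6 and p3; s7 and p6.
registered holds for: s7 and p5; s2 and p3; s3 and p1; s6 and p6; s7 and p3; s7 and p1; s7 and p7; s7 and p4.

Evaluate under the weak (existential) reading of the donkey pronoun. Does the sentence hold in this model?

"it" takes "a plot" as antecedent — a donkey pronoun bound across the clause boundary.
Weak reading: every surveyor s with some measured-plot has at least one measured-plot p such that mapped(s,p) ∧ registered(s,p).
Per surveyor: s1:✗  s3:✓  s6:✓  s7:✓
s1 has no witness among its measured-plots.

False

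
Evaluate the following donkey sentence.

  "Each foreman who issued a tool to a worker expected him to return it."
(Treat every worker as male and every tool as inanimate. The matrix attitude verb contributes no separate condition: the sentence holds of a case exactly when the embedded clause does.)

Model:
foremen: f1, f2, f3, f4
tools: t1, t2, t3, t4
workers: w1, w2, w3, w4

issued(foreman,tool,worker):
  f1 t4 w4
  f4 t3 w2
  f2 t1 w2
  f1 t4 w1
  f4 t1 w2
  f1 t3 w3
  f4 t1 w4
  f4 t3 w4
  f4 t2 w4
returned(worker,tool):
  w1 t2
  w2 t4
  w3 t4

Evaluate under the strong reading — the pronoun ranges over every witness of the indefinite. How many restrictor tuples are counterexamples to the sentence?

9

"him" takes "a worker" as antecedent and "it" takes "a tool"; both are donkey pronouns co-varying with the restrictor.
Strong reading: for every (f,t,w) with issued(f,t,w), returned(w,t).
Restrictor triples: (f1,t3,w3)→returned(w3,t3) ✗  (f1,t4,w1)→returned(w1,t4) ✗  (f1,t4,w4)→returned(w4,t4) ✗  (f2,t1,w2)→returned(w2,t1) ✗  (f4,t1,w2)→returned(w2,t1) ✗  (f4,t1,w4)→returned(w4,t1) ✗  (f4,t2,w4)→returned(w4,t2) ✗  (f4,t3,w2)→returned(w2,t3) ✗  (f4,t3,w4)→returned(w4,t3) ✗
Counterexamples (restrictor triples failing the scope): 9.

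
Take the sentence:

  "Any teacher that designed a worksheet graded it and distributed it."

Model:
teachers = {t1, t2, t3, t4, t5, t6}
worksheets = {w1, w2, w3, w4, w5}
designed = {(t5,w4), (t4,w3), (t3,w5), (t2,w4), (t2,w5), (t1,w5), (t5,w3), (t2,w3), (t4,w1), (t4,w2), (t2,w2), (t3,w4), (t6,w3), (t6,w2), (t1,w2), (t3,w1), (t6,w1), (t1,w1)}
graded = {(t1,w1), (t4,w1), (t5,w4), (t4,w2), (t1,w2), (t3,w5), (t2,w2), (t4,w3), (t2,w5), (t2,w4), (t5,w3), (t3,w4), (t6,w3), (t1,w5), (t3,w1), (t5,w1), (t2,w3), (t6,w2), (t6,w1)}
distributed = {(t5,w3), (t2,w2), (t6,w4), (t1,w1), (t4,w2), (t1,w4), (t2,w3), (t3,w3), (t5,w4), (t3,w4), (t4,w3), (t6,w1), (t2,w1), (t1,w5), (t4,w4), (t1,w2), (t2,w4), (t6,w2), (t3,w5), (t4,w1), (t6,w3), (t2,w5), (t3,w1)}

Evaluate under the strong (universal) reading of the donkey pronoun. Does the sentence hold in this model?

"it" takes "a worksheet" as antecedent — a donkey pronoun bound across the clause boundary.
Strong reading: for every (t,w) with designed(t,w), graded(t,w) ∧ distributed(t,w).
Restrictor pairs: (t1,w1) ✓  (t1,w2) ✓  (t1,w5) ✓  (t2,w2) ✓  (t2,w3) ✓  (t2,w4) ✓  (t2,w5) ✓  (t3,w1) ✓  (t3,w4) ✓  (t3,w5) ✓  (t4,w1) ✓  (t4,w2) ✓  (t4,w3) ✓  (t5,w3) ✓  (t5,w4) ✓  (t6,w1) ✓  (t6,w2) ✓  (t6,w3) ✓
Every restrictor pair satisfies the scope.

True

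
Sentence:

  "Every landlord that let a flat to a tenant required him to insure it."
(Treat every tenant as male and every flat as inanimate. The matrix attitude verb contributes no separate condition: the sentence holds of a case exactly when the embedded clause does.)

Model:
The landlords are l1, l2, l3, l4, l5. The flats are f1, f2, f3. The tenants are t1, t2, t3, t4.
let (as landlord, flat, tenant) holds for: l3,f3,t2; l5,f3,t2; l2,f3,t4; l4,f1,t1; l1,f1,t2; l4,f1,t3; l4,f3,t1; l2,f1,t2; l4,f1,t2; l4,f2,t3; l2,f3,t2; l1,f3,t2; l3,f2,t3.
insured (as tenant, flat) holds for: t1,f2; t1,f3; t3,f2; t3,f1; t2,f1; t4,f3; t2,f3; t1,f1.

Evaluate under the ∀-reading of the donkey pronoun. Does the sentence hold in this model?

True

"him" takes "a tenant" as antecedent and "it" takes "a flat"; both are donkey pronouns co-varying with the restrictor.
Strong reading: for every (l,f,t) with let(l,f,t), insured(t,f).
Restrictor triples: (l1,f1,t2)→insured(t2,f1) ✓  (l1,f3,t2)→insured(t2,f3) ✓  (l2,f1,t2)→insured(t2,f1) ✓  (l2,f3,t2)→insured(t2,f3) ✓  (l2,f3,t4)→insured(t4,f3) ✓  (l3,f2,t3)→insured(t3,f2) ✓  (l3,f3,t2)→insured(t2,f3) ✓  (l4,f1,t1)→insured(t1,f1) ✓  (l4,f1,t2)→insured(t2,f1) ✓  (l4,f1,t3)→insured(t3,f1) ✓  (l4,f2,t3)→insured(t3,f2) ✓  (l4,f3,t1)→insured(t1,f3) ✓  (l5,f3,t2)→insured(t2,f3) ✓
Every restrictor triple satisfies the scope.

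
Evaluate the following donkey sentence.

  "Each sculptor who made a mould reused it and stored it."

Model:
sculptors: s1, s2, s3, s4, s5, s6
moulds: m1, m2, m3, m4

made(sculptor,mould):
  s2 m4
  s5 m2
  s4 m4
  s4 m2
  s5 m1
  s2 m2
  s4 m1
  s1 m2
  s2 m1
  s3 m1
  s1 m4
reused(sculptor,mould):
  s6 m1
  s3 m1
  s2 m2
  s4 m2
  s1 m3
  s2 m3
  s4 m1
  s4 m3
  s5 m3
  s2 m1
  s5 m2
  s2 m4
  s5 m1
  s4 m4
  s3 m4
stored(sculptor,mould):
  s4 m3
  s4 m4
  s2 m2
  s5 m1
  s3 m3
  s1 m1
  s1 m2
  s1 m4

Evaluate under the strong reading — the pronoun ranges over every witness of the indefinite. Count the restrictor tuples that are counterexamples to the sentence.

8

"it" takes "a mould" as antecedent — a donkey pronoun bound across the clause boundary.
Strong reading: for every (s,m) with made(s,m), reused(s,m) ∧ stored(s,m).
Restrictor pairs: (s1,m2) ✗  (s1,m4) ✗  (s2,m1) ✗  (s2,m2) ✓  (s2,m4) ✗  (s3,m1) ✗  (s4,m1) ✗  (s4,m2) ✗  (s4,m4) ✓  (s5,m1) ✓  (s5,m2) ✗
Counterexamples (restrictor pairs failing the scope): 8.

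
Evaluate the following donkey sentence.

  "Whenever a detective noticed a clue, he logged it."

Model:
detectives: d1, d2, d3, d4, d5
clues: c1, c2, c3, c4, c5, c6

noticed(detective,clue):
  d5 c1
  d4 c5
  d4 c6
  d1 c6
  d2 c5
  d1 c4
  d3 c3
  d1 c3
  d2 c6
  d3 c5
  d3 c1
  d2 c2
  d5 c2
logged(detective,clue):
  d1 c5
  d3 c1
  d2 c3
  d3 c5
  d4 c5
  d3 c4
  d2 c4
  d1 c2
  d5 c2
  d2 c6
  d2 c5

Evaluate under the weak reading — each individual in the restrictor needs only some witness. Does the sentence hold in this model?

False

"it" takes "a clue" as antecedent — a donkey pronoun bound across the clause boundary.
Weak reading: every detective d with some noticed-clue has at least one noticed-clue c such that logged(d,c).
Per detective: d1:✗  d2:✓  d3:✓  d4:✓  d5:✓
d1 has no witness among its noticed-clues.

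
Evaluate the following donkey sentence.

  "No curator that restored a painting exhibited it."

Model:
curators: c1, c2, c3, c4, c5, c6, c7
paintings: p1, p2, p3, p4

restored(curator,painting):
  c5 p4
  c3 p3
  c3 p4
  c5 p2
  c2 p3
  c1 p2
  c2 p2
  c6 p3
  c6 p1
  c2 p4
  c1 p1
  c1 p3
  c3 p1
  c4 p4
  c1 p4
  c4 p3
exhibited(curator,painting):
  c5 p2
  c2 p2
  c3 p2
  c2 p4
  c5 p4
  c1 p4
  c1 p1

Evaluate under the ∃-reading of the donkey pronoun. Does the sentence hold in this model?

"it" takes "a painting" as antecedent — a donkey pronoun bound across the clause boundary.
Truth condition: for no (c,p) with restored(c,p) does exhibited(c,p) hold.
Restrictor pairs — does the scope hold? (c1,p1):holds  (c1,p2):fails  (c1,p3):fails  (c1,p4):holds  (c2,p2):holds  (c2,p3):fails  (c2,p4):holds  (c3,p1):fails  (c3,p3):fails  (c3,p4):fails  (c4,p3):fails  (c4,p4):fails  (c5,p2):holds  (c5,p4):holds  (c6,p1):fails  (c6,p3):fails
Scope holds for 6 pair(s), so the sentence is false.

False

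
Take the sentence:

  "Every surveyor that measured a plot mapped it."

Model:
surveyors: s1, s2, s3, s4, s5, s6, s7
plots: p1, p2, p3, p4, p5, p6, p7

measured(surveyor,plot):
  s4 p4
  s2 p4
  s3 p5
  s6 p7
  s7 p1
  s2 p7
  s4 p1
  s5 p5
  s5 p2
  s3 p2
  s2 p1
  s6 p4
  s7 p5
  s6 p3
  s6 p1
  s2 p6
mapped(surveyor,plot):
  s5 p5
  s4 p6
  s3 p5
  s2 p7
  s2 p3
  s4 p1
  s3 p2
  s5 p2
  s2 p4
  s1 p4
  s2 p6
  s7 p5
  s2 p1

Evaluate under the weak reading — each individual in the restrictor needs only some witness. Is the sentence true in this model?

False

"it" takes "a plot" as antecedent — a donkey pronoun bound across the clause boundary.
Weak reading: every surveyor s with some measured-plot has at least one measured-plot p such that mapped(s,p).
Per surveyor: s2:✓  s3:✓  s4:✓  s5:✓  s6:✗  s7:✓
s6 has no witness among its measured-plots.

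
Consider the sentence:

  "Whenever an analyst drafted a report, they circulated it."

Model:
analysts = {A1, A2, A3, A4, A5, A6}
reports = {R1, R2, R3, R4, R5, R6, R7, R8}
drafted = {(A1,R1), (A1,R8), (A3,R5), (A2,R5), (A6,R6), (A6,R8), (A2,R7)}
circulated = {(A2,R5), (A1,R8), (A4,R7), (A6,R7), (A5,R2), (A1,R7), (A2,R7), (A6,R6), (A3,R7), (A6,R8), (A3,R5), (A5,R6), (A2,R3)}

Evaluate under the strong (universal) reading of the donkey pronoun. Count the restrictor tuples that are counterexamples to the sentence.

1

"it" takes "a report" as antecedent — a donkey pronoun bound across the clause boundary.
Strong reading: for every (a,r) with drafted(a,r), circulated(a,r).
Restrictor pairs: (A1,R1) ✗  (A1,R8) ✓  (A2,R5) ✓  (A2,R7) ✓  (A3,R5) ✓  (A6,R6) ✓  (A6,R8) ✓
Counterexamples (restrictor pairs failing the scope): 1.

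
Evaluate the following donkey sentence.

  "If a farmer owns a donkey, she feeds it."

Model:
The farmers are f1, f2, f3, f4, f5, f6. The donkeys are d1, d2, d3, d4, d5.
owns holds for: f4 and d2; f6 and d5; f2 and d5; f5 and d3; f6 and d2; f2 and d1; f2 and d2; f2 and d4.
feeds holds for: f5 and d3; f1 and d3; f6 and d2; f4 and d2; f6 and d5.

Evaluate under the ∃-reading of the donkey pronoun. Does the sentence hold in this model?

"it" takes "a donkey" as antecedent — a donkey pronoun bound across the clause boundary.
Weak reading: every farmer f with some owns-donkey has at least one owns-donkey d such that feeds(f,d).
Per farmer: f2:✗  f4:✓  f5:✓  f6:✓
f2 has no witness among its owns-donkeys.

False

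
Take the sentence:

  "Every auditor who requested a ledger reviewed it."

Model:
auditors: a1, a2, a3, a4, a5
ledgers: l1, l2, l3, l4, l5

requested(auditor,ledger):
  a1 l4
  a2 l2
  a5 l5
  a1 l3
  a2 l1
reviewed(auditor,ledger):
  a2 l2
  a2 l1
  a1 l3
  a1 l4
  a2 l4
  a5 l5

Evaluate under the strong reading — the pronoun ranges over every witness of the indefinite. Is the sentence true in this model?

True

"it" takes "a ledger" as antecedent — a donkey pronoun bound across the clause boundary.
Strong reading: for every (a,l) with requested(a,l), reviewed(a,l).
Restrictor pairs: (a1,l3) ✓  (a1,l4) ✓  (a2,l1) ✓  (a2,l2) ✓  (a5,l5) ✓
Every restrictor pair satisfies the scope.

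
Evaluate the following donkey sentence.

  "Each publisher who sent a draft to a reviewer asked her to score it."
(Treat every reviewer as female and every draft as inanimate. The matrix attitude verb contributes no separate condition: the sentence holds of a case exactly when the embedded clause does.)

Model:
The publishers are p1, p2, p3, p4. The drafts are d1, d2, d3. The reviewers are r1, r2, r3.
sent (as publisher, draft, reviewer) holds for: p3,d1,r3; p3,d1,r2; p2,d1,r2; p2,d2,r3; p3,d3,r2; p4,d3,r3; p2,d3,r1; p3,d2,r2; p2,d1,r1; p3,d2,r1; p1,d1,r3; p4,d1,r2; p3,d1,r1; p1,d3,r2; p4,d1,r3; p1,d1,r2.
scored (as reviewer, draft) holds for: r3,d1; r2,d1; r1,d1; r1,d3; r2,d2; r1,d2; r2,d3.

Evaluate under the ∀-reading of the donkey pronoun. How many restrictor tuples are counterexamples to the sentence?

"her" takes "a reviewer" as antecedent and "it" takes "a draft"; both are donkey pronouns co-varying with the restrictor.
Strong reading: for every (p,d,r) with sent(p,d,r), scored(r,d).
Restrictor triples: (p1,d1,r2)→scored(r2,d1) ✓  (p1,d1,r3)→scored(r3,d1) ✓  (p1,d3,r2)→scored(r2,d3) ✓  (p2,d1,r1)→scored(r1,d1) ✓  (p2,d1,r2)→scored(r2,d1) ✓  (p2,d2,r3)→scored(r3,d2) ✗  (p2,d3,r1)→scored(r1,d3) ✓  (p3,d1,r1)→scored(r1,d1) ✓  (p3,d1,r2)→scored(r2,d1) ✓  (p3,d1,r3)→scored(r3,d1) ✓  (p3,d2,r1)→scored(r1,d2) ✓  (p3,d2,r2)→scored(r2,d2) ✓  (p3,d3,r2)→scored(r2,d3) ✓  (p4,d1,r2)→scored(r2,d1) ✓  (p4,d1,r3)→scored(r3,d1) ✓  (p4,d3,r3)→scored(r3,d3) ✗
Counterexamples (restrictor triples failing the scope): 2.

2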